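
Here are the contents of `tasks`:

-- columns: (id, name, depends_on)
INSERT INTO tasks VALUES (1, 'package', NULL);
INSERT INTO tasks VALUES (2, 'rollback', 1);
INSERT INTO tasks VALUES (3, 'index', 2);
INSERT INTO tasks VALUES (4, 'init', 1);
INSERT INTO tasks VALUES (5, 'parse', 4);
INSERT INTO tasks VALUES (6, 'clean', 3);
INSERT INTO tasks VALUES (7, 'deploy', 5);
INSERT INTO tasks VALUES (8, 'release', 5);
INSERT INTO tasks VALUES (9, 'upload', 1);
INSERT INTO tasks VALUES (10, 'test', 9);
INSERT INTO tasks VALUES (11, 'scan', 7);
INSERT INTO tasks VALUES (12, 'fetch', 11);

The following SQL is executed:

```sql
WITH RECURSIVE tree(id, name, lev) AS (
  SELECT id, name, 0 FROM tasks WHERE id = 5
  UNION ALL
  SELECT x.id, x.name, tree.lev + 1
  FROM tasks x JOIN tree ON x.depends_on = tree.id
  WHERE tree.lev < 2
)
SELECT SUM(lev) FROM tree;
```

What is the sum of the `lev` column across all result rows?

Base: id=5 (parse) at lev 0.
Iteration 1: rows with depends_on in {5} -> deploy (id 7, lev 1), release (id 8, lev 1).
Iteration 2: rows with depends_on in {7,8} -> scan (id 11, lev 2).
Iteration 3: lev < 2 fails for all current rows; recursion stops.
SUM(lev) = 0 + 1 + 1 + 2 = 4.

4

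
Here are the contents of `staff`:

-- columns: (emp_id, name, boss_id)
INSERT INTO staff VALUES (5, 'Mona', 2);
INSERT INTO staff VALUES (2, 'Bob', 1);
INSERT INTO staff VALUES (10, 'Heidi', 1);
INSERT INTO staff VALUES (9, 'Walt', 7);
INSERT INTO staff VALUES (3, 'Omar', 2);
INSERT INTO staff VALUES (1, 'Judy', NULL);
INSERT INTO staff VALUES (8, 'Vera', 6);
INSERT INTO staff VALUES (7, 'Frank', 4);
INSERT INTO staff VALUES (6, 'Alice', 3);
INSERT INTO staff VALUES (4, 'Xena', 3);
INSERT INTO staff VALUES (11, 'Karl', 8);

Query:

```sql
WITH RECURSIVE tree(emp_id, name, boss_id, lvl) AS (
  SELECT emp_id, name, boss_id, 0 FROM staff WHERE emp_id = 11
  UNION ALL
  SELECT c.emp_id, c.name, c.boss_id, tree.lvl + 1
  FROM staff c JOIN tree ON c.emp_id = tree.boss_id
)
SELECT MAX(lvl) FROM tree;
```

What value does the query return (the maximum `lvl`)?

5

Base: emp_id=11 (Karl), boss_id=8, lvl 0.
Iteration 1: join on emp_id=8 -> Vera (id 8, boss_id=6, lvl 1).
Iteration 2: join on emp_id=6 -> Alice (id 6, boss_id=3, lvl 2).
Iteration 3: join on emp_id=3 -> Omar (id 3, boss_id=2, lvl 3).
Iteration 4: join on emp_id=2 -> Bob (id 2, boss_id=1, lvl 4).
Iteration 5: join on emp_id=1 -> Judy (id 1, boss_id=NULL, lvl 5).
Iteration 6: boss_id is NULL; no match; recursion stops.
lvl values: 0, 1, 2, 3, 4, 5; the maximum is 5.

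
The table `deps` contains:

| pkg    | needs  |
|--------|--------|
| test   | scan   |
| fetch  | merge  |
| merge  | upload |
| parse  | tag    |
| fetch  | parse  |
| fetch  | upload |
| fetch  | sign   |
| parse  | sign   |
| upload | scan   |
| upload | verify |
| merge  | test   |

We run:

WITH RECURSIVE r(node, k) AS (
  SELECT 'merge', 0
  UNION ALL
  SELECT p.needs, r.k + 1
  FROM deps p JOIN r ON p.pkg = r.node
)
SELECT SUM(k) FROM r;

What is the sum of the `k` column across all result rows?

Base: (merge, k=0).
Iteration 1: edges from {merge} -> (test, k=1), (upload, k=1).
Iteration 2: edges from {test,upload} -> (scan, k=2) x2, (verify, k=2). [UNION ALL keeps all 3 new rows, including repeats]
Iteration 3: no outgoing edges from {scan,verify}; recursion stops.
SUM(k) = 0 + 1 + 1 + 2 + 2 + 2 = 8.

8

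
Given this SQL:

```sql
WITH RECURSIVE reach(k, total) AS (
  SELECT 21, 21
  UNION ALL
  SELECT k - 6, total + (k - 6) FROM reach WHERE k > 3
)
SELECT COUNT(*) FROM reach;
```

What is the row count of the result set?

Base: k=21, total=21.
Iteration 1: 21 > 3 holds -> k = 21 - 6 = 15, total = 21 + 15 = 36.
Iteration 2: 15 > 3 holds -> k = 15 - 6 = 9, total = 36 + 9 = 45.
Iteration 3: 9 > 3 holds -> k = 9 - 6 = 3, total = 45 + 3 = 48.
Iteration 4: 3 > 3 fails; recursion stops.
Total rows emitted: 4.

4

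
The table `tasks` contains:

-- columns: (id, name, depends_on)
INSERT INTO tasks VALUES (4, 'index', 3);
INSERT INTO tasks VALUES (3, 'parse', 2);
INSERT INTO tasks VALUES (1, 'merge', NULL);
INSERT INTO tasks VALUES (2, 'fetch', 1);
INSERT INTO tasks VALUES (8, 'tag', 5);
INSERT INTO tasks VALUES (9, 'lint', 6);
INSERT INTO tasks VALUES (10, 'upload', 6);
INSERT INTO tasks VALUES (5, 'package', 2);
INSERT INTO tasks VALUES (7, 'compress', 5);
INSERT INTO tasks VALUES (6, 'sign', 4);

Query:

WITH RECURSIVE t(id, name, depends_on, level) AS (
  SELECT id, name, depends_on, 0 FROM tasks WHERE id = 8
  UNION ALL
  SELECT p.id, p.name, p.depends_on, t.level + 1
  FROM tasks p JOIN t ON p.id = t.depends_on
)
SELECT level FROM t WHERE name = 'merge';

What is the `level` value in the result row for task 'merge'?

3

Base: id=8 (tag), depends_on=5, level 0.
Iteration 1: join on id=5 -> package (id 5, depends_on=2, level 1).
Iteration 2: join on id=2 -> fetch (id 2, depends_on=1, level 2).
Iteration 3: join on id=1 -> merge (id 1, depends_on=NULL, level 3).
Iteration 4: depends_on is NULL; no match; recursion stops.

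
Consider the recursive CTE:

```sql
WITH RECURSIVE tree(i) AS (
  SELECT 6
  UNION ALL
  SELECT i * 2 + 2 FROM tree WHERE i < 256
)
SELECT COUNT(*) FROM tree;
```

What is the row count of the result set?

7

Base: i=6.
Iteration 1: 6 < 256 holds -> i = 6 * 2 + 2 = 14.
Iteration 2: 14 < 256 holds -> i = 14 * 2 + 2 = 30.
Iteration 3: 30 < 256 holds -> i = 30 * 2 + 2 = 62.
Iteration 4: 62 < 256 holds -> i = 62 * 2 + 2 = 126.
Iteration 5: 126 < 256 holds -> i = 126 * 2 + 2 = 254.
Iteration 6: 254 < 256 holds -> i = 254 * 2 + 2 = 510.
Iteration 7: 510 < 256 fails; recursion stops.
Total rows emitted: 7.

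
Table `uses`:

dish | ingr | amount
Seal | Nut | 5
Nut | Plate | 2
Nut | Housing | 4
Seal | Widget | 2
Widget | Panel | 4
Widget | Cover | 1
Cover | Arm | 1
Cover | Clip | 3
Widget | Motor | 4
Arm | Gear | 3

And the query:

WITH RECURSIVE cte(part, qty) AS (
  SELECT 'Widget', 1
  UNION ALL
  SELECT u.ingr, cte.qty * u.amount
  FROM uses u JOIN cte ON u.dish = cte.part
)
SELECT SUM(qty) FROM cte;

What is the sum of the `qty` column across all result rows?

17

Base: (Widget, qty=1).
Iteration 1: components of {Widget} -> Cover = 1*1 = 1, Motor = 1*4 = 4, Panel = 1*4 = 4.
Iteration 2: components of {Cover,Motor,Panel} -> Arm = 1*1 = 1, Clip = 1*3 = 3.
Iteration 3: components of {Arm,Clip} -> Gear = 1*3 = 3.
Iteration 4: no further components; recursion stops.
SUM(qty) = 1 + 4 + 1 + 4 + 1 + 3 + 3 = 17.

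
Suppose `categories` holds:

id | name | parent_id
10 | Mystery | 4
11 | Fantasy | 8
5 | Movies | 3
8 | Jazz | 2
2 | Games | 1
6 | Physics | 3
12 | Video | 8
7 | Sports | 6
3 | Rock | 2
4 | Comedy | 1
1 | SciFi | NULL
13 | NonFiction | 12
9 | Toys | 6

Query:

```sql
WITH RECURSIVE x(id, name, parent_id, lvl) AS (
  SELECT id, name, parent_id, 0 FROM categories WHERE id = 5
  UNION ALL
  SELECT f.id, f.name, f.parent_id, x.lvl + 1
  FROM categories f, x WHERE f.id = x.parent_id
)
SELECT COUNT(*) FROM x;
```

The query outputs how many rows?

4

Base: id=5 (Movies), parent_id=3, lvl 0.
Iteration 1: join on id=3 -> Rock (id 3, parent_id=2, lvl 1).
Iteration 2: join on id=2 -> Games (id 2, parent_id=1, lvl 2).
Iteration 3: join on id=1 -> SciFi (id 1, parent_id=NULL, lvl 3).
Iteration 4: parent_id is NULL; no match; recursion stops.
Total rows emitted: 4.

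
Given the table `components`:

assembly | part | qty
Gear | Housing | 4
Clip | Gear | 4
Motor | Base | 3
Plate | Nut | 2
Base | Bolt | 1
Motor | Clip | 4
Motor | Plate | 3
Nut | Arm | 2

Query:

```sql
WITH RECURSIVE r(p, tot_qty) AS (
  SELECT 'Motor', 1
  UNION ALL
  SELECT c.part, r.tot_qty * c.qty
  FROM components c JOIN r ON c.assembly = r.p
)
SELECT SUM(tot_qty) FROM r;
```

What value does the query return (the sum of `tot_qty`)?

Base: (Motor, tot_qty=1).
Iteration 1: components of {Motor} -> Base = 1*3 = 3, Clip = 1*4 = 4, Plate = 1*3 = 3.
Iteration 2: components of {Base,Clip,Plate} -> Bolt = 3*1 = 3, Gear = 4*4 = 16, Nut = 3*2 = 6.
Iteration 3: components of {Bolt,Gear,Nut} -> Arm = 6*2 = 12, Housing = 16*4 = 64.
Iteration 4: no further components; recursion stops.
SUM(tot_qty) = 1 + 3 + 4 + 3 + 6 + 16 + 3 + 12 + 64 = 112.

112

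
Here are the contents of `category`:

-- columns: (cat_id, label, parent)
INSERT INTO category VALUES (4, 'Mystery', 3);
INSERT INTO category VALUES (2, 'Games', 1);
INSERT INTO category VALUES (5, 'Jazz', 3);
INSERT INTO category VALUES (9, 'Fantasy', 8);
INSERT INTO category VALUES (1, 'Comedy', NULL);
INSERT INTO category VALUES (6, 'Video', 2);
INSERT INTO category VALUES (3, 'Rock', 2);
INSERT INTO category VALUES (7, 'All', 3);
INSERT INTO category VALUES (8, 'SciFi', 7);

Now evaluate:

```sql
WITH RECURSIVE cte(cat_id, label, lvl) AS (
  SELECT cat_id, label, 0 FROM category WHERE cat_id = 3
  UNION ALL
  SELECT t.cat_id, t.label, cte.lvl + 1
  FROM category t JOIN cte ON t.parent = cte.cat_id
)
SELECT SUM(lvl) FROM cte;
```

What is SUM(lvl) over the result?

Base: cat_id=3 (Rock) at lvl 0.
Iteration 1: rows with parent in {3} -> Mystery (id 4, lvl 1), Jazz (id 5, lvl 1), All (id 7, lvl 1).
Iteration 2: rows with parent in {4,5,7} -> SciFi (id 8, lvl 2).
Iteration 3: rows with parent in {8} -> Fantasy (id 9, lvl 3).
Iteration 4: no rows with parent in {9}; recursion stops.
SUM(lvl) = 0 + 1 + 1 + 1 + 2 + 3 = 8.

8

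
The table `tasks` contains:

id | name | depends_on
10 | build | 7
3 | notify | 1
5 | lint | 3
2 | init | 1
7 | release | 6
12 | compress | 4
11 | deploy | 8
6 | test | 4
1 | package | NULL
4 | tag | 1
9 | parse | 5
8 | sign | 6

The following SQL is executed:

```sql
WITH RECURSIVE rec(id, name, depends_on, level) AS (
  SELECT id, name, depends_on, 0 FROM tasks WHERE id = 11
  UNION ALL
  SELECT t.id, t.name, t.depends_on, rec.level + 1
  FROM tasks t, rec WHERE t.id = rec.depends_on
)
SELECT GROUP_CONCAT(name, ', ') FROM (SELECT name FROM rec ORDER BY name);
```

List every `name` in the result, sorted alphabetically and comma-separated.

Base: id=11 (deploy), depends_on=8, level 0.
Iteration 1: join on id=8 -> sign (id 8, depends_on=6, level 1).
Iteration 2: join on id=6 -> test (id 6, depends_on=4, level 2).
Iteration 3: join on id=4 -> tag (id 4, depends_on=1, level 3).
Iteration 4: join on id=1 -> package (id 1, depends_on=NULL, level 4).
Iteration 5: depends_on is NULL; no match; recursion stops.

deploy, package, sign, tag, test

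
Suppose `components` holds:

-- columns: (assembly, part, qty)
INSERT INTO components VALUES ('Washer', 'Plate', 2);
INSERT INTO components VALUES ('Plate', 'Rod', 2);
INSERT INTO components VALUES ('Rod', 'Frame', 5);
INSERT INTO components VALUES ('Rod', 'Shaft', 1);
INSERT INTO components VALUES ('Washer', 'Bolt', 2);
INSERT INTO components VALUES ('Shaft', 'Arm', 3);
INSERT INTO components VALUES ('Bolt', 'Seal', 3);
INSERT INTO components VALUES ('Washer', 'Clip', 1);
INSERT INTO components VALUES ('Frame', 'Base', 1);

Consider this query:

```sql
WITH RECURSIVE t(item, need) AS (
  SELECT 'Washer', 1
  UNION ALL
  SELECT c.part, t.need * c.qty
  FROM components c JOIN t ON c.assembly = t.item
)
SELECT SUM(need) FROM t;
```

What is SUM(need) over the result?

72

Base: (Washer, need=1).
Iteration 1: components of {Washer} -> Bolt = 1*2 = 2, Clip = 1*1 = 1, Plate = 1*2 = 2.
Iteration 2: components of {Bolt,Clip,Plate} -> Rod = 2*2 = 4, Seal = 2*3 = 6.
Iteration 3: components of {Rod,Seal} -> Frame = 4*5 = 20, Shaft = 4*1 = 4.
Iteration 4: components of {Frame,Shaft} -> Arm = 4*3 = 12, Base = 20*1 = 20.
Iteration 5: no further components; recursion stops.
SUM(need) = 1 + 2 + 2 + 1 + 4 + 6 + 20 + 4 + 20 + 12 = 72.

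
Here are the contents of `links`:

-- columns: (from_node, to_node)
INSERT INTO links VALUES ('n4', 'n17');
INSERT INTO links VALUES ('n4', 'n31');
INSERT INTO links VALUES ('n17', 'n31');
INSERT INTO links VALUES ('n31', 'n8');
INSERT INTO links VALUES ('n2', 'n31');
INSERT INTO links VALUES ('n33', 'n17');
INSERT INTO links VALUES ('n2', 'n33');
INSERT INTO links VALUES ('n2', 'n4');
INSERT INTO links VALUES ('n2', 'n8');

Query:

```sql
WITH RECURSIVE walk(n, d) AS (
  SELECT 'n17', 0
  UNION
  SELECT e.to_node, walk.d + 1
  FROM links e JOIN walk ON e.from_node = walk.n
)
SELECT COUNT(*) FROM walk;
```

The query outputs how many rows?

Base: (n17, d=0).
Iteration 1: edges from {n17} -> (n31, d=1).
Iteration 2: edges from {n31} -> (n8, d=2).
Iteration 3: no outgoing edges from {n8}; recursion stops.
Total rows emitted: 3.

3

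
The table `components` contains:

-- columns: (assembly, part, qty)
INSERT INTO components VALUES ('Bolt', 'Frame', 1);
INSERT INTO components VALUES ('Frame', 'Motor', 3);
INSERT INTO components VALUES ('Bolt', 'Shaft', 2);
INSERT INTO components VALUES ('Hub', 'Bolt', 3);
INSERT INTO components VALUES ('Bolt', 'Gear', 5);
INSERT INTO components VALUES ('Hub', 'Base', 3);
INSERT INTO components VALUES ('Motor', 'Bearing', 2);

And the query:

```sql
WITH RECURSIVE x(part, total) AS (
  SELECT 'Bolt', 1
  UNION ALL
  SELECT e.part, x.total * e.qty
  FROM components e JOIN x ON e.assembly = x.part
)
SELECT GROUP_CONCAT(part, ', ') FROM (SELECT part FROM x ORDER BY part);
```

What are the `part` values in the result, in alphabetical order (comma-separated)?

Bearing, Bolt, Frame, Gear, Motor, Shaft

Base: (Bolt, total=1).
Iteration 1: components of {Bolt} -> Frame = 1*1 = 1, Gear = 1*5 = 5, Shaft = 1*2 = 2.
Iteration 2: components of {Frame,Gear,Shaft} -> Motor = 1*3 = 3.
Iteration 3: components of {Motor} -> Bearing = 3*2 = 6.
Iteration 4: no further components; recursion stops.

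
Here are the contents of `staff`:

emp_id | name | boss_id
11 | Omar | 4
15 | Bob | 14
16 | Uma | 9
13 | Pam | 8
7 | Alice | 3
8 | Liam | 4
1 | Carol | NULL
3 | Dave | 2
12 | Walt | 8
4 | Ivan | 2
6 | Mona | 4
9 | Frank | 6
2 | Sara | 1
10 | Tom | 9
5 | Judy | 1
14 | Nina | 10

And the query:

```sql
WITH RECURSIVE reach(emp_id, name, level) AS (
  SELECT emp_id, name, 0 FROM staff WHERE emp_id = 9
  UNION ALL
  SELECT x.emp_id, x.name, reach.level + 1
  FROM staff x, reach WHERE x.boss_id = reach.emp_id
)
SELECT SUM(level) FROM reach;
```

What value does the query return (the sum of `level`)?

7

Base: emp_id=9 (Frank) at level 0.
Iteration 1: rows with boss_id in {9} -> Tom (id 10, level 1), Uma (id 16, level 1).
Iteration 2: rows with boss_id in {10,16} -> Nina (id 14, level 2).
Iteration 3: rows with boss_id in {14} -> Bob (id 15, level 3).
Iteration 4: no rows with boss_id in {15}; recursion stops.
SUM(level) = 0 + 1 + 1 + 2 + 3 = 7.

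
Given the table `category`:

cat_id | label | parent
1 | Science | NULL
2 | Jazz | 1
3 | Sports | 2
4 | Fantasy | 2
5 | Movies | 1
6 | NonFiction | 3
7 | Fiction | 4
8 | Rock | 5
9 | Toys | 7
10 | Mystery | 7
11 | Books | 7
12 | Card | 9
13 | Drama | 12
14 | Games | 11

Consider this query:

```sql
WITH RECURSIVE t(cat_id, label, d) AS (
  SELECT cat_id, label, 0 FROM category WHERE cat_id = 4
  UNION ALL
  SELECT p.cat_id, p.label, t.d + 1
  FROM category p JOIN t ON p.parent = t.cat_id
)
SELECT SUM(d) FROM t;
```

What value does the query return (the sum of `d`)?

17

Base: cat_id=4 (Fantasy) at d 0.
Iteration 1: rows with parent in {4} -> Fiction (id 7, d 1).
Iteration 2: rows with parent in {7} -> Toys (id 9, d 2), Mystery (id 10, d 2), Books (id 11, d 2).
Iteration 3: rows with parent in {9,10,11} -> Card (id 12, d 3), Games (id 14, d 3).
Iteration 4: rows with parent in {12,14} -> Drama (id 13, d 4).
Iteration 5: no rows with parent in {13}; recursion stops.
SUM(d) = 0 + 1 + 2 + 2 + 2 + 3 + 3 + 4 = 17.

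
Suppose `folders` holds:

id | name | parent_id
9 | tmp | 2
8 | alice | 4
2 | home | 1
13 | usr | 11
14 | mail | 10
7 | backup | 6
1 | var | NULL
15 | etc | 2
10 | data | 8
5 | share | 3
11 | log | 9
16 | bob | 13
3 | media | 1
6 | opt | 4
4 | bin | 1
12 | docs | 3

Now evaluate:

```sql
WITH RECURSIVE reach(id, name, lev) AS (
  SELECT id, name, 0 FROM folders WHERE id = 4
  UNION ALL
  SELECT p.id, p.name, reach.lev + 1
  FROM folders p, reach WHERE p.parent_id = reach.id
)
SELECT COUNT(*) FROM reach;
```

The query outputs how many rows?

6

Base: id=4 (bin) at lev 0.
Iteration 1: rows with parent_id in {4} -> opt (id 6, lev 1), alice (id 8, lev 1).
Iteration 2: rows with parent_id in {6,8} -> backup (id 7, lev 2), data (id 10, lev 2).
Iteration 3: rows with parent_id in {7,10} -> mail (id 14, lev 3).
Iteration 4: no rows with parent_id in {14}; recursion stops.
Total rows emitted: 6.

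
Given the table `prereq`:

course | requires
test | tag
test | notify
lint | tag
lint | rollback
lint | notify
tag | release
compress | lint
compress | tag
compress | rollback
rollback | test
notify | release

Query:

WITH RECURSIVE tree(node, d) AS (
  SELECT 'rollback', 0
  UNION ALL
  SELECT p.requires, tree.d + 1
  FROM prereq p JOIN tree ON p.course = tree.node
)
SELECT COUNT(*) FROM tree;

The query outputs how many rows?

6

Base: (rollback, d=0).
Iteration 1: edges from {rollback} -> (test, d=1).
Iteration 2: edges from {test} -> (notify, d=2), (tag, d=2).
Iteration 3: edges from {notify,tag} -> (release, d=3) x2. [UNION ALL keeps all 2 new rows, including repeats]
Iteration 4: no outgoing edges from {release}; recursion stops.
Total rows emitted: 6.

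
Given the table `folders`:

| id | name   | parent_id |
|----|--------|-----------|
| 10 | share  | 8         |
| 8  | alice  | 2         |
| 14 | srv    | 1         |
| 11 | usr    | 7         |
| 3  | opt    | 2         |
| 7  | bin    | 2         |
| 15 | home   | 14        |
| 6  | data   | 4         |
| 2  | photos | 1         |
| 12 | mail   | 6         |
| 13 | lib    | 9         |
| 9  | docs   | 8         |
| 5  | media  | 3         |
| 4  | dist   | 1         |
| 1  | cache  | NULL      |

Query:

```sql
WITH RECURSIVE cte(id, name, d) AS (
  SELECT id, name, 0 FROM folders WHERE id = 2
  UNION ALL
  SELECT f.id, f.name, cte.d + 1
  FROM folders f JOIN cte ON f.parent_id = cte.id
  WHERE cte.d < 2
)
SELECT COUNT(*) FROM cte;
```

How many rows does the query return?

Base: id=2 (photos) at d 0.
Iteration 1: rows with parent_id in {2} -> opt (id 3, d 1), bin (id 7, d 1), alice (id 8, d 1).
Iteration 2: rows with parent_id in {3,7,8} -> media (id 5, d 2), docs (id 9, d 2), share (id 10, d 2), usr (id 11, d 2).
Iteration 3: d < 2 fails for all current rows; recursion stops.
Total rows emitted: 8.

8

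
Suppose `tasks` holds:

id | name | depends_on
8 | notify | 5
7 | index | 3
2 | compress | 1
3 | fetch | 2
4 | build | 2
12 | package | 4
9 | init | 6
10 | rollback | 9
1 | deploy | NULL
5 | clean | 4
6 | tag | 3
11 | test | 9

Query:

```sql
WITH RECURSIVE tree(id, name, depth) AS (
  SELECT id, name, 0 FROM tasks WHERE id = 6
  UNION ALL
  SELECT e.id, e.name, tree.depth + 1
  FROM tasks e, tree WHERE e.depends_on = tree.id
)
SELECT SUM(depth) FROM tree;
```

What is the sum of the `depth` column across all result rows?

5

Base: id=6 (tag) at depth 0.
Iteration 1: rows with depends_on in {6} -> init (id 9, depth 1).
Iteration 2: rows with depends_on in {9} -> rollback (id 10, depth 2), test (id 11, depth 2).
Iteration 3: no rows with depends_on in {10,11}; recursion stops.
SUM(depth) = 0 + 1 + 2 + 2 = 5.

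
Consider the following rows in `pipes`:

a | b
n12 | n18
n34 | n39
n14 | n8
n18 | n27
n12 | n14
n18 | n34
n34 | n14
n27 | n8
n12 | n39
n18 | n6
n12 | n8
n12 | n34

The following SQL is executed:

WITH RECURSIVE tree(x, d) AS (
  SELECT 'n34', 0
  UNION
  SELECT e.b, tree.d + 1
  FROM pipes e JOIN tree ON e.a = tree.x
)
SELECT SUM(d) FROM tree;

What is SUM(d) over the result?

4

Base: (n34, d=0).
Iteration 1: edges from {n34} -> (n14, d=1), (n39, d=1).
Iteration 2: edges from {n14,n39} -> (n8, d=2).
Iteration 3: no outgoing edges from {n8}; recursion stops.
SUM(d) = 0 + 1 + 1 + 2 = 4.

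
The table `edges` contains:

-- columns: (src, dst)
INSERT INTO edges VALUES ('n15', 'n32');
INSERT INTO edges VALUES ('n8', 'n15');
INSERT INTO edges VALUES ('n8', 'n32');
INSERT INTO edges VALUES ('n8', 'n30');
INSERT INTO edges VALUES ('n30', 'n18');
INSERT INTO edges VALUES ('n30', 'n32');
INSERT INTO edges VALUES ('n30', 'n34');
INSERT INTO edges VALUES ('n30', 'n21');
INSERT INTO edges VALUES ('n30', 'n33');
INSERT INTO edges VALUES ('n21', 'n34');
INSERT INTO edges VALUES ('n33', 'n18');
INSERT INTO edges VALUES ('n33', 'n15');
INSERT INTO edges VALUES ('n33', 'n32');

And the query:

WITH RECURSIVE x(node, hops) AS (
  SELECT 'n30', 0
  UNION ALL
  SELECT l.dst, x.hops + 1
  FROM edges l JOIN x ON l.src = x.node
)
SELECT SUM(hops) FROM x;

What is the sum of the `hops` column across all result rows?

16

Base: (n30, hops=0).
Iteration 1: edges from {n30} -> (n18, hops=1), (n21, hops=1), (n32, hops=1), (n33, hops=1), (n34, hops=1).
Iteration 2: edges from {n18,n21,n32,n33,n34} -> (n15, hops=2), (n18, hops=2), (n32, hops=2), (n34, hops=2).
Iteration 3: edges from {n15,n18,n32,n34} -> (n32, hops=3).
Iteration 4: no outgoing edges from {n32}; recursion stops.
SUM(hops) = 0 + 1 + 1 + 1 + 1 + 1 + 2 + 2 + 2 + 2 + 3 = 16.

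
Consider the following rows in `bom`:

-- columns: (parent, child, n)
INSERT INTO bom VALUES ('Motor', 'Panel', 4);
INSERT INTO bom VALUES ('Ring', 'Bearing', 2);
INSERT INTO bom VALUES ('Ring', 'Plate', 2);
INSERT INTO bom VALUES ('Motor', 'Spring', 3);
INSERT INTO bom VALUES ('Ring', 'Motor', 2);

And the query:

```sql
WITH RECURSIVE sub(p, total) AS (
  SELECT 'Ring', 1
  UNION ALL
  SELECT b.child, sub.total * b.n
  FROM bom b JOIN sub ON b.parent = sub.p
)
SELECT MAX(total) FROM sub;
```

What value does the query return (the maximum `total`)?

Base: (Ring, total=1).
Iteration 1: components of {Ring} -> Bearing = 1*2 = 2, Motor = 1*2 = 2, Plate = 1*2 = 2.
Iteration 2: components of {Bearing,Motor,Plate} -> Panel = 2*4 = 8, Spring = 2*3 = 6.
Iteration 3: no further components; recursion stops.
total values: 1, 2, 2, 2, 6, 8; the maximum is 8.

8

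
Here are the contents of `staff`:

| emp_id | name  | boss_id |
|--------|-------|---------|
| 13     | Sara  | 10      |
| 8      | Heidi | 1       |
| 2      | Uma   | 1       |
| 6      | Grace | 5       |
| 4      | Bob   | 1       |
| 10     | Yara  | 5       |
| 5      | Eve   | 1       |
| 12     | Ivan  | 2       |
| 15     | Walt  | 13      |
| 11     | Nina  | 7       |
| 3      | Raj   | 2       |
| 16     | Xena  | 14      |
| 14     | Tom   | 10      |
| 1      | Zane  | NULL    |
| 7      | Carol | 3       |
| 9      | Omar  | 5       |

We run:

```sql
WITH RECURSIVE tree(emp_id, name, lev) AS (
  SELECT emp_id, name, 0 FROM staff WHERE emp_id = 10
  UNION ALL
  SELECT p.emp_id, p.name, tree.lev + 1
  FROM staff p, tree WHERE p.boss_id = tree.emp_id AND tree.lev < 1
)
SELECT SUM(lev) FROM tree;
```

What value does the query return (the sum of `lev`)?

Base: emp_id=10 (Yara) at lev 0.
Iteration 1: rows with boss_id in {10} -> Sara (id 13, lev 1), Tom (id 14, lev 1).
Iteration 2: lev < 1 fails for all current rows; recursion stops.
SUM(lev) = 0 + 1 + 1 = 2.

2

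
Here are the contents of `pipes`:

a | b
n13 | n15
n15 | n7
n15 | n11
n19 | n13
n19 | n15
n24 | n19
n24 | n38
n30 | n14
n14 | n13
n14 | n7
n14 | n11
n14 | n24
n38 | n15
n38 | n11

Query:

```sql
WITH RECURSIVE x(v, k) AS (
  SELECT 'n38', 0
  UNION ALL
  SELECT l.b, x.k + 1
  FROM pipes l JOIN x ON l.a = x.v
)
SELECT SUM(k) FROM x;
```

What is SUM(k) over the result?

Base: (n38, k=0).
Iteration 1: edges from {n38} -> (n11, k=1), (n15, k=1).
Iteration 2: edges from {n11,n15} -> (n11, k=2), (n7, k=2).
Iteration 3: no outgoing edges from {n11,n7}; recursion stops.
SUM(k) = 0 + 1 + 1 + 2 + 2 = 6.

6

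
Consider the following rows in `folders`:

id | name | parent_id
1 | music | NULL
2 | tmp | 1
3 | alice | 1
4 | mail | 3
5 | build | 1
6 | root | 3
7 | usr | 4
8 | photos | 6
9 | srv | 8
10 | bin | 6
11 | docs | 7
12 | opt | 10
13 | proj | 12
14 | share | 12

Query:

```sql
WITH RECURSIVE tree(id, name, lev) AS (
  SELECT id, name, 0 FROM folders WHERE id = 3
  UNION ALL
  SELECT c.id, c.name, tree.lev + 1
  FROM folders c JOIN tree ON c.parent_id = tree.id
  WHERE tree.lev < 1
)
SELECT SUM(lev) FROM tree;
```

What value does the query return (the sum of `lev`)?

Base: id=3 (alice) at lev 0.
Iteration 1: rows with parent_id in {3} -> mail (id 4, lev 1), root (id 6, lev 1).
Iteration 2: lev < 1 fails for all current rows; recursion stops.
SUM(lev) = 0 + 1 + 1 = 2.

2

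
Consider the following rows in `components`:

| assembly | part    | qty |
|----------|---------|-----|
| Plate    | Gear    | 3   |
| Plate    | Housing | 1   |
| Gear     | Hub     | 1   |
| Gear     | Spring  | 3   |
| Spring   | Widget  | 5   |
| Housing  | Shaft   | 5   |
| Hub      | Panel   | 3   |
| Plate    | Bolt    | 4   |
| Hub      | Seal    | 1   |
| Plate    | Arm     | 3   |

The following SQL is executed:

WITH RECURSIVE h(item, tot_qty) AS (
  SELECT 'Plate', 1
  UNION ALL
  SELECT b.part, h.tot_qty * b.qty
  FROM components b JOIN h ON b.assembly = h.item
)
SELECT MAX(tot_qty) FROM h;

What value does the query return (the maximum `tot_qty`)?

Base: (Plate, tot_qty=1).
Iteration 1: components of {Plate} -> Arm = 1*3 = 3, Bolt = 1*4 = 4, Gear = 1*3 = 3, Housing = 1*1 = 1.
Iteration 2: components of {Arm,Bolt,Gear,Housing} -> Hub = 3*1 = 3, Shaft = 1*5 = 5, Spring = 3*3 = 9.
Iteration 3: components of {Hub,Shaft,Spring} -> Panel = 3*3 = 9, Seal = 3*1 = 3, Widget = 9*5 = 45.
Iteration 4: no further components; recursion stops.
tot_qty values: 1, 3, 1, 4, 3, 3, 9, 5, 9, 3, 45; the maximum is 45.

45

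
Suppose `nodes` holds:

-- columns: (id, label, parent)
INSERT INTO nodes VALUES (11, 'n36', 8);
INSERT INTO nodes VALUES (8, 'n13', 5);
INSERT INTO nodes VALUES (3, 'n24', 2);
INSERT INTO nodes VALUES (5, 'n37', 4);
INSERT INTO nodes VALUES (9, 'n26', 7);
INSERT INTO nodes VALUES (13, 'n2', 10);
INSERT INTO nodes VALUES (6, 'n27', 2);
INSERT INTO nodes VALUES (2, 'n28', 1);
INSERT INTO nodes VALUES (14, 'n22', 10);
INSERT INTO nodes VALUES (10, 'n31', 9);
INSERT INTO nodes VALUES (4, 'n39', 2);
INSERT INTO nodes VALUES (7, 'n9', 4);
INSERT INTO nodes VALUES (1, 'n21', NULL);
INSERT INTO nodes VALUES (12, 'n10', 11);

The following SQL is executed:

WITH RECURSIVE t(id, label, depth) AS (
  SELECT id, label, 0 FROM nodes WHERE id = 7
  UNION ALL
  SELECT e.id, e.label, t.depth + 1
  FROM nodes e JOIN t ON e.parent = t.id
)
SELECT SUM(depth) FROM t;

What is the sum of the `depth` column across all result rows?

9

Base: id=7 (n9) at depth 0.
Iteration 1: rows with parent in {7} -> n26 (id 9, depth 1).
Iteration 2: rows with parent in {9} -> n31 (id 10, depth 2).
Iteration 3: rows with parent in {10} -> n2 (id 13, depth 3), n22 (id 14, depth 3).
Iteration 4: no rows with parent in {13,14}; recursion stops.
SUM(depth) = 0 + 1 + 2 + 3 + 3 = 9.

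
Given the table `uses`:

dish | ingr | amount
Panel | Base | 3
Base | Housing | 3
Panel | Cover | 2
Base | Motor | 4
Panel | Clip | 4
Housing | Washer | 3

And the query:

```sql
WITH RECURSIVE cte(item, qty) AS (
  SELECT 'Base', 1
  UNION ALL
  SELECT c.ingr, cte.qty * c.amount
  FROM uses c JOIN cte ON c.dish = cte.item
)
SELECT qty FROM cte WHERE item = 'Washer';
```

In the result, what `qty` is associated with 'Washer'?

9

Base: (Base, qty=1).
Iteration 1: components of {Base} -> Housing = 1*3 = 3, Motor = 1*4 = 4.
Iteration 2: components of {Housing,Motor} -> Washer = 3*3 = 9.
Iteration 3: no further components; recursion stops.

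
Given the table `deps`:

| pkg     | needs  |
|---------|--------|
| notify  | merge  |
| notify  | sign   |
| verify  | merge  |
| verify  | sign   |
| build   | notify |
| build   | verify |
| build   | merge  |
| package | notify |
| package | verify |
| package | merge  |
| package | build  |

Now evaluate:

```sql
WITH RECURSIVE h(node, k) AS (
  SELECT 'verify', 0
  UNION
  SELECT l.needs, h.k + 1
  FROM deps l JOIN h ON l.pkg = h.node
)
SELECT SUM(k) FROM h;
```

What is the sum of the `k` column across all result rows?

2

Base: (verify, k=0).
Iteration 1: edges from {verify} -> (merge, k=1), (sign, k=1).
Iteration 2: no outgoing edges from {merge,sign}; recursion stops.
SUM(k) = 0 + 1 + 1 = 2.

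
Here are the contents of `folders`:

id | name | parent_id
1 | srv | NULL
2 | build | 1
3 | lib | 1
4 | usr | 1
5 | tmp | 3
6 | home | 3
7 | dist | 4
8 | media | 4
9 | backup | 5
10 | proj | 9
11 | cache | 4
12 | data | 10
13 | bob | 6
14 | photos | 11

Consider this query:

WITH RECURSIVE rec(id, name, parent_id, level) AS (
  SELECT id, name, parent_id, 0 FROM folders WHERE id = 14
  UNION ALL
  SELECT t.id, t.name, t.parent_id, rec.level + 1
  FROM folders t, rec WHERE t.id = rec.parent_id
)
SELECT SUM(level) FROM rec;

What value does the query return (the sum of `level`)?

6

Base: id=14 (photos), parent_id=11, level 0.
Iteration 1: join on id=11 -> cache (id 11, parent_id=4, level 1).
Iteration 2: join on id=4 -> usr (id 4, parent_id=1, level 2).
Iteration 3: join on id=1 -> srv (id 1, parent_id=NULL, level 3).
Iteration 4: parent_id is NULL; no match; recursion stops.
SUM(level) = 0 + 1 + 2 + 3 = 6.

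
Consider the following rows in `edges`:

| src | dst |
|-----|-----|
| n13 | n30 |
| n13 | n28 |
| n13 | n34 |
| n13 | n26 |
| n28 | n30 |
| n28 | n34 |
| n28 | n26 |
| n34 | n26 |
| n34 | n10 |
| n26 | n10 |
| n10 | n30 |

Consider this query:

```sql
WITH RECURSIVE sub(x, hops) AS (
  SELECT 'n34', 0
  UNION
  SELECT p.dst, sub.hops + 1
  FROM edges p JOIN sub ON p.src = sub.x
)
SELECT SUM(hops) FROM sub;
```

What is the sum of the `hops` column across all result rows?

9

Base: (n34, hops=0).
Iteration 1: edges from {n34} -> (n10, hops=1), (n26, hops=1).
Iteration 2: edges from {n10,n26} -> (n10, hops=2), (n30, hops=2).
Iteration 3: edges from {n10,n30} -> (n30, hops=3).
Iteration 4: no outgoing edges from {n30}; recursion stops.
SUM(hops) = 0 + 1 + 1 + 2 + 2 + 3 = 9.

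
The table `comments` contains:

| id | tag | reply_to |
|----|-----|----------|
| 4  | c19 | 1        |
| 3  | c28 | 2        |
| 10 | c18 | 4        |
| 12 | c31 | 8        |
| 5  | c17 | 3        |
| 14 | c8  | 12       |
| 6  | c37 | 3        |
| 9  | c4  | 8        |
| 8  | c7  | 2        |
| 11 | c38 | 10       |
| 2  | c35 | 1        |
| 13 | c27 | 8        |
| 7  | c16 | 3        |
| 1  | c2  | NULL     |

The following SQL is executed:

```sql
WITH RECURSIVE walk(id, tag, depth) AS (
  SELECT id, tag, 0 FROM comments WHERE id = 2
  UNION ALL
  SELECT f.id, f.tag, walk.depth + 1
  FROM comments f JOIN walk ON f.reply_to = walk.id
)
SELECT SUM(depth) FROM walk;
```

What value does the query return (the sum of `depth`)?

17

Base: id=2 (c35) at depth 0.
Iteration 1: rows with reply_to in {2} -> c28 (id 3, depth 1), c7 (id 8, depth 1).
Iteration 2: rows with reply_to in {3,8} -> c17 (id 5, depth 2), c37 (id 6, depth 2), c16 (id 7, depth 2), c4 (id 9, depth 2), c31 (id 12, depth 2), c27 (id 13, depth 2).
Iteration 3: rows with reply_to in {5,6,7,9,12,13} -> c8 (id 14, depth 3).
Iteration 4: no rows with reply_to in {14}; recursion stops.
SUM(depth) = 0 + 1 + 1 + 2 + 2 + 2 + 2 + 2 + 2 + 3 = 17.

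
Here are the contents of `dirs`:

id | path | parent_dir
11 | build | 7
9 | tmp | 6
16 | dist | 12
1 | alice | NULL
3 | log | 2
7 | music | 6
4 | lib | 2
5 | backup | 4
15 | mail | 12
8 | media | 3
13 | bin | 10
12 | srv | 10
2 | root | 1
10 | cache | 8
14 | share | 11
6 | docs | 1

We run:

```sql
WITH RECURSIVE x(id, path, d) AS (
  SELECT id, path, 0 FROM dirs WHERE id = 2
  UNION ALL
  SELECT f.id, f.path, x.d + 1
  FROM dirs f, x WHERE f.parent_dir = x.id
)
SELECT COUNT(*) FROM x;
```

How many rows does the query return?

10

Base: id=2 (root) at d 0.
Iteration 1: rows with parent_dir in {2} -> log (id 3, d 1), lib (id 4, d 1).
Iteration 2: rows with parent_dir in {3,4} -> backup (id 5, d 2), media (id 8, d 2).
Iteration 3: rows with parent_dir in {5,8} -> cache (id 10, d 3).
Iteration 4: rows with parent_dir in {10} -> srv (id 12, d 4), bin (id 13, d 4).
Iteration 5: rows with parent_dir in {12,13} -> mail (id 15, d 5), dist (id 16, d 5).
Iteration 6: no rows with parent_dir in {15,16}; recursion stops.
Total rows emitted: 10.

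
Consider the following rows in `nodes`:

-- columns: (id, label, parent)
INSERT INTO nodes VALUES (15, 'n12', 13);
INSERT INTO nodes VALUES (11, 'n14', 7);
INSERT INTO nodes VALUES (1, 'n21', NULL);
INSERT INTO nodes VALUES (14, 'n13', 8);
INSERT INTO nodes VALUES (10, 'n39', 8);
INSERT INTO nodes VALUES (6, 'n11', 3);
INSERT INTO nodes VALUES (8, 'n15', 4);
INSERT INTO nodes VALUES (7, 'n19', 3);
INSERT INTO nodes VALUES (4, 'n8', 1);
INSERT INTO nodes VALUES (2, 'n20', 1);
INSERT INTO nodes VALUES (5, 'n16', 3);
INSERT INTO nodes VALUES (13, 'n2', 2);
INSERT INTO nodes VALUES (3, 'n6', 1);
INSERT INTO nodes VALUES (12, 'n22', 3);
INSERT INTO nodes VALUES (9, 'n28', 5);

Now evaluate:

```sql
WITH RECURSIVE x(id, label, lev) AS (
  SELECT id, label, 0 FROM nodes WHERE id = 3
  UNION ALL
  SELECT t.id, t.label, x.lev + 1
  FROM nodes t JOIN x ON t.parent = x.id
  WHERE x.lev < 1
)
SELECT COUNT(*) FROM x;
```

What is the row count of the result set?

Base: id=3 (n6) at lev 0.
Iteration 1: rows with parent in {3} -> n16 (id 5, lev 1), n11 (id 6, lev 1), n19 (id 7, lev 1), n22 (id 12, lev 1).
Iteration 2: lev < 1 fails for all current rows; recursion stops.
Total rows emitted: 5.

5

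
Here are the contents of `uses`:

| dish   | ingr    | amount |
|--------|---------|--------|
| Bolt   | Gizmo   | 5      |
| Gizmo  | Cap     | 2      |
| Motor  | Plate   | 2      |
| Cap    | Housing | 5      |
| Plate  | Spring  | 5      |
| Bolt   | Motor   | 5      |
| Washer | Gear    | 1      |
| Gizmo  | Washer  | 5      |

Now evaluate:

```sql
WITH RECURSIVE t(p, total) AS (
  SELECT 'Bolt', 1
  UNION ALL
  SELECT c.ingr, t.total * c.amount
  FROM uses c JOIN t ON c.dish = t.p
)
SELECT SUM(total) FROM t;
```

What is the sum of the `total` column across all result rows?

181

Base: (Bolt, total=1).
Iteration 1: components of {Bolt} -> Gizmo = 1*5 = 5, Motor = 1*5 = 5.
Iteration 2: components of {Gizmo,Motor} -> Cap = 5*2 = 10, Plate = 5*2 = 10, Washer = 5*5 = 25.
Iteration 3: components of {Cap,Plate,Washer} -> Gear = 25*1 = 25, Housing = 10*5 = 50, Spring = 10*5 = 50.
Iteration 4: no further components; recursion stops.
SUM(total) = 1 + 5 + 5 + 10 + 10 + 25 + 50 + 50 + 25 = 181.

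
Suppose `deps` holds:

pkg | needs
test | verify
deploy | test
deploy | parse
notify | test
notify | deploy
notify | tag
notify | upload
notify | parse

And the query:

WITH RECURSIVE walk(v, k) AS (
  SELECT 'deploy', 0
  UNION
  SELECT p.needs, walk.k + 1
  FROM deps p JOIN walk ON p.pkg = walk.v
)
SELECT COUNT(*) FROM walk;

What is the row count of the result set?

Base: (deploy, k=0).
Iteration 1: edges from {deploy} -> (parse, k=1), (test, k=1).
Iteration 2: edges from {parse,test} -> (verify, k=2).
Iteration 3: no outgoing edges from {verify}; recursion stops.
Total rows emitted: 4.

4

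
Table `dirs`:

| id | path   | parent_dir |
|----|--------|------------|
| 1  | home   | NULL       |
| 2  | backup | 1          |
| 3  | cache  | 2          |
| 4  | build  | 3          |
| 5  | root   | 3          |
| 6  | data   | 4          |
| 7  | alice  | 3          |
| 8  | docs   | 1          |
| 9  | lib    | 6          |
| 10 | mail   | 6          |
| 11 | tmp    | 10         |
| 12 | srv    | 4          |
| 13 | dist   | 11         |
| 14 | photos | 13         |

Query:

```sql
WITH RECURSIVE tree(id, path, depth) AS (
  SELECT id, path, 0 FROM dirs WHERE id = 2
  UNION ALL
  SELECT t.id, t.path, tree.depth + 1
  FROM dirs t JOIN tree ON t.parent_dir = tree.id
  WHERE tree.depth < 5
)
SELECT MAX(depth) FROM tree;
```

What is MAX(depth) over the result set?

5

Base: id=2 (backup) at depth 0.
Iteration 1: rows with parent_dir in {2} -> cache (id 3, depth 1).
Iteration 2: rows with parent_dir in {3} -> build (id 4, depth 2), root (id 5, depth 2), alice (id 7, depth 2).
Iteration 3: rows with parent_dir in {4,5,7} -> data (id 6, depth 3), srv (id 12, depth 3).
Iteration 4: rows with parent_dir in {6,12} -> lib (id 9, depth 4), mail (id 10, depth 4).
Iteration 5: rows with parent_dir in {9,10} -> tmp (id 11, depth 5).
Iteration 6: depth < 5 fails for all current rows; recursion stops.
depth values: 0, 1, 2, 2, 2, 3, 3, 4, 4, 5; the maximum is 5.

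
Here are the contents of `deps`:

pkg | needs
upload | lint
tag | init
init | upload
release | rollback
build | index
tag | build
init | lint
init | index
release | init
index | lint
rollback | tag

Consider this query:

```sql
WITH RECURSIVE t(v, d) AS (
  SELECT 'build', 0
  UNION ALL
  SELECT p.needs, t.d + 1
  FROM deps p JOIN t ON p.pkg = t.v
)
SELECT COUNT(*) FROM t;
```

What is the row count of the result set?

3

Base: (build, d=0).
Iteration 1: edges from {build} -> (index, d=1).
Iteration 2: edges from {index} -> (lint, d=2).
Iteration 3: no outgoing edges from {lint}; recursion stops.
Total rows emitted: 3.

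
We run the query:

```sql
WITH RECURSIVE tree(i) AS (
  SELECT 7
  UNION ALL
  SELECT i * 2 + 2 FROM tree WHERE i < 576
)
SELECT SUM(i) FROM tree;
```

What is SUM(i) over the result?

2279

Base: i=7.
Iteration 1: 7 < 576 holds -> i = 7 * 2 + 2 = 16.
Iteration 2: 16 < 576 holds -> i = 16 * 2 + 2 = 34.
Iteration 3: 34 < 576 holds -> i = 34 * 2 + 2 = 70.
Iteration 4: 70 < 576 holds -> i = 70 * 2 + 2 = 142.
Iteration 5: 142 < 576 holds -> i = 142 * 2 + 2 = 286.
Iteration 6: 286 < 576 holds -> i = 286 * 2 + 2 = 574.
Iteration 7: 574 < 576 holds -> i = 574 * 2 + 2 = 1150.
Iteration 8: 1150 < 576 fails; recursion stops.
SUM(i) = 7 + 16 + 34 + 70 + 142 + 286 + 574 + 1150 = 2279.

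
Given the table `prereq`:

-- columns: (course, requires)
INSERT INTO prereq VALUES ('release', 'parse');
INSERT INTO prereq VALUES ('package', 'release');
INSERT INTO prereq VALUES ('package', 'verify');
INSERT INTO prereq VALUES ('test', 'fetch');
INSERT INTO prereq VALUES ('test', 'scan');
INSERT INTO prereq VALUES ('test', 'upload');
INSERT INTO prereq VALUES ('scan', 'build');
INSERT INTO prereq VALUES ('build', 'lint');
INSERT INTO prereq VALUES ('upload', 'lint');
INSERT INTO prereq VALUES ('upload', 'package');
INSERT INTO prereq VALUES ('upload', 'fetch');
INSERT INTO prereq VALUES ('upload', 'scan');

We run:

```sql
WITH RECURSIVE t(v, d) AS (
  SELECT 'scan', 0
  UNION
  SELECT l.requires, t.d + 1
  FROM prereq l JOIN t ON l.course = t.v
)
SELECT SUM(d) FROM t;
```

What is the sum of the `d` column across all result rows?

3

Base: (scan, d=0).
Iteration 1: edges from {scan} -> (build, d=1).
Iteration 2: edges from {build} -> (lint, d=2).
Iteration 3: no outgoing edges from {lint}; recursion stops.
SUM(d) = 0 + 1 + 2 = 3.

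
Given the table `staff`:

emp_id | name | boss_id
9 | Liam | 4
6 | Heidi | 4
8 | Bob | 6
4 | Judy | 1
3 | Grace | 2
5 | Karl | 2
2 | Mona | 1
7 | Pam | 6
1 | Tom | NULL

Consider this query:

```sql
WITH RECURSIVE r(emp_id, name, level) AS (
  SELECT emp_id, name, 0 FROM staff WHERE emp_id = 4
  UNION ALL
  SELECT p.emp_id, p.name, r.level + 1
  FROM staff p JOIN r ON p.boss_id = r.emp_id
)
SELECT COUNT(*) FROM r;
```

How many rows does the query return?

5

Base: emp_id=4 (Judy) at level 0.
Iteration 1: rows with boss_id in {4} -> Heidi (id 6, level 1), Liam (id 9, level 1).
Iteration 2: rows with boss_id in {6,9} -> Pam (id 7, level 2), Bob (id 8, level 2).
Iteration 3: no rows with boss_id in {7,8}; recursion stops.
Total rows emitted: 5.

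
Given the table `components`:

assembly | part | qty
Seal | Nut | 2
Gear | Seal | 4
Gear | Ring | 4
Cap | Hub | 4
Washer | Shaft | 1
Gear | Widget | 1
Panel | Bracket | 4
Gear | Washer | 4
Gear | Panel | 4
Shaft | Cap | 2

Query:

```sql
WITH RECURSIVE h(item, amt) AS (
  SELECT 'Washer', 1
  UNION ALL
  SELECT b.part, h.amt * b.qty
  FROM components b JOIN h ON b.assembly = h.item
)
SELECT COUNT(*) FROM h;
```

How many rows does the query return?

Base: (Washer, amt=1).
Iteration 1: components of {Washer} -> Shaft = 1*1 = 1.
Iteration 2: components of {Shaft} -> Cap = 1*2 = 2.
Iteration 3: components of {Cap} -> Hub = 2*4 = 8.
Iteration 4: no further components; recursion stops.
Total rows emitted: 4.

4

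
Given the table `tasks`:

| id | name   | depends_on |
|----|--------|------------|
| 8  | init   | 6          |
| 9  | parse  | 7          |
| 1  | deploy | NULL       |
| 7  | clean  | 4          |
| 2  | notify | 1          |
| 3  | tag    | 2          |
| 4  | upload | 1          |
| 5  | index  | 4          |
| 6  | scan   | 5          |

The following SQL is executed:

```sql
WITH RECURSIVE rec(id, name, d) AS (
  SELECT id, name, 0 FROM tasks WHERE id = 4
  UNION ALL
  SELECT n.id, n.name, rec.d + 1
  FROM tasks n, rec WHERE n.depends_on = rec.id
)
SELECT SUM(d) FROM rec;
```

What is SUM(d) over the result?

9

Base: id=4 (upload) at d 0.
Iteration 1: rows with depends_on in {4} -> index (id 5, d 1), clean (id 7, d 1).
Iteration 2: rows with depends_on in {5,7} -> scan (id 6, d 2), parse (id 9, d 2).
Iteration 3: rows with depends_on in {6,9} -> init (id 8, d 3).
Iteration 4: no rows with depends_on in {8}; recursion stops.
SUM(d) = 0 + 1 + 1 + 2 + 2 + 3 = 9.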